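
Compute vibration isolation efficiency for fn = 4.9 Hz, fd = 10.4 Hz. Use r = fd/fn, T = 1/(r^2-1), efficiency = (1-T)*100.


r = 10.4 / 4.9 = 2.12245
r^2 - 1 = 2.12245^2 - 1 = 3.50479
T = 1/3.50479 = 0.285324
Efficiency = (1 - 0.285324)*100 = 71.468 %


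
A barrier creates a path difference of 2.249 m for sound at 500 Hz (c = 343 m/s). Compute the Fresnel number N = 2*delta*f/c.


N = 2*delta*f/c = 2*delta/lambda, where lambda = c/f
lambda = 343 / 500 = 0.686 m
N = 2 * 2.249 / 0.686 = 6.5569


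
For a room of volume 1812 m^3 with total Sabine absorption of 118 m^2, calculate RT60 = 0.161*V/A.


RT60 = 0.161 * 1812 / 118 = 2.4723 s


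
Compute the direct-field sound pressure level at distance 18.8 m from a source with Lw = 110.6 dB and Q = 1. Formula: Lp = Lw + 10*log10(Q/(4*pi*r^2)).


4*pi*r^2 = 4*pi*18.8^2 = 4441.46 m^2
Q / (4*pi*r^2) = 1 / 4441.46 = 0.000225151
Lp = 110.6 + 10*log10(0.000225151) = 74.125 dB


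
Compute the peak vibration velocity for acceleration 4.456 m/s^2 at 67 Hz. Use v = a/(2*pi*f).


omega = 2*pi*f = 2*pi*67 = 420.973 rad/s
v = a / omega = 4.456 / 420.973 = 0.010585 m/s


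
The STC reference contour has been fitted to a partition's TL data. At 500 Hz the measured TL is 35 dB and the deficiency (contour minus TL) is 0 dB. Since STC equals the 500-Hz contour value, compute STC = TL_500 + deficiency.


By ASTM E413, STC = value of the fitted reference contour at 500 Hz.
Contour value at 500 Hz = TL_500 + deficiency = 35 + 0 = 35
STC = 35


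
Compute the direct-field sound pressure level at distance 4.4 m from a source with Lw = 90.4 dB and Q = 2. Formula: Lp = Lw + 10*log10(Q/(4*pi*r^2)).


4*pi*r^2 = 4*pi*4.4^2 = 243.285 m^2
Q / (4*pi*r^2) = 2 / 243.285 = 0.00822081
Lp = 90.4 + 10*log10(0.00822081) = 69.549 dB


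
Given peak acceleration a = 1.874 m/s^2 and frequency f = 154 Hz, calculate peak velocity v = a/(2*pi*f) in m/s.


omega = 2*pi*f = 2*pi*154 = 967.611 rad/s
v = a / omega = 1.874 / 967.611 = 0.0019367 m/s


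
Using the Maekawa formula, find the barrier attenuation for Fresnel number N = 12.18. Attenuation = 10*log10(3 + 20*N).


3 + 20*N = 3 + 20*12.18 = 246.6
Att = 10*log10(246.6) = 23.92 dB


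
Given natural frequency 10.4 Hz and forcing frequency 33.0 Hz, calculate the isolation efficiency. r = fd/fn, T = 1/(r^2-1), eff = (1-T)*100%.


r = 33.0 / 10.4 = 3.17308
r^2 - 1 = 3.17308^2 - 1 = 9.06844
T = 1/9.06844 = 0.110273
Efficiency = (1 - 0.110273)*100 = 88.973 %


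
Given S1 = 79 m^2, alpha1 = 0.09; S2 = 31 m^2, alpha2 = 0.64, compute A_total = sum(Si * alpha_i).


79 * 0.09 = 7.11
31 * 0.64 = 19.84
A_total = 7.11 + 19.84 = 26.95 m^2


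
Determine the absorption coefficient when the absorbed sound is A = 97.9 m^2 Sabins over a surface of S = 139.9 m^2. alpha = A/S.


Absorption coefficient = absorbed power / incident power
alpha = A / S = 97.9 / 139.9 = 0.69979


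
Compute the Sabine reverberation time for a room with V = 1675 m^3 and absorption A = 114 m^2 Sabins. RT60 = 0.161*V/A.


RT60 = 0.161 * 1675 / 114 = 2.3656 s


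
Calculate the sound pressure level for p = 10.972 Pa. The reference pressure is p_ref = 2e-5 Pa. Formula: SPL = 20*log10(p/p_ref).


p / p_ref = 10.972 / 2e-5 = 548600
SPL = 20 * log10(548600) = 114.79 dB


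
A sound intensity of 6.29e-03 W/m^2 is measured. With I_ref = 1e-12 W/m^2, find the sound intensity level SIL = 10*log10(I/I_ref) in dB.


I / I_ref = 6.29e-03 / 1e-12 = 6.29e+09
SIL = 10 * log10(6.29e+09) = 97.987 dB


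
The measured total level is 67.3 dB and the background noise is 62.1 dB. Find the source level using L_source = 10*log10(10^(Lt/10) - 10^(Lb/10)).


10^(67.3/10) = 5.37032e+06
10^(62.1/10) = 1.62181e+06
Difference = 5.37032e+06 - 1.62181e+06 = 3.74851e+06
L_source = 10*log10(3.74851e+06) = 65.739 dB


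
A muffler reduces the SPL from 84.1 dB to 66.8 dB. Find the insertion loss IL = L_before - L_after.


Insertion loss = SPL without muffler - SPL with muffler
IL = 84.1 - 66.8 = 17.3 dB


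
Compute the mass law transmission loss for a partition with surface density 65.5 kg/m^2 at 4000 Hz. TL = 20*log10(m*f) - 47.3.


m * f = 65.5 * 4000 = 262000
20*log10(262000) = 108.366 dB
TL = 108.366 - 47.3 = 61.066 dB


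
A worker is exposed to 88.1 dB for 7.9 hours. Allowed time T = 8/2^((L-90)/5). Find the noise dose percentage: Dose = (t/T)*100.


T_allowed = 8 / 2^((88.1 - 90)/5) = 10.4107 hr
Dose = 7.9 / 10.4107 * 100 = 75.883 %


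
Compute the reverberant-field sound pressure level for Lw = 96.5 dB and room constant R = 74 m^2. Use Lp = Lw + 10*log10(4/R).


4/R = 4/74 = 0.0540541
Lp = 96.5 + 10*log10(0.0540541) = 83.828 dB


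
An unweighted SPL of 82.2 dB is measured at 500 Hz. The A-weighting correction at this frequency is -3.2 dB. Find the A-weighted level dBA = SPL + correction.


A-weighting table: 500 Hz -> -3.2 dB correction
SPL_A = SPL + correction = 82.2 + (-3.2) = 79 dBA


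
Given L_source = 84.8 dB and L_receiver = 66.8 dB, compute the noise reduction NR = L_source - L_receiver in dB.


NR = L_source - L_receiver (difference between source and receiving room levels)
NR = 84.8 - 66.8 = 18 dB


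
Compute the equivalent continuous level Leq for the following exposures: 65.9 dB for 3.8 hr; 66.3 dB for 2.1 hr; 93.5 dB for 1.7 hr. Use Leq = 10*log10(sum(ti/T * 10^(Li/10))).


T_total = 3.8 + 2.1 + 1.7 = 7.6 hr
(3.8/7.6) * 10^(65.9/10) = 1.94523e+06
(2.1/7.6) * 10^(66.3/10) = 1.17871e+06
(1.7/7.6) * 10^(93.5/10) = 5.00767e+08
Sum = 1.94523e+06 + 1.17871e+06 + 5.00767e+08 = 5.03891e+08
Leq = 10*log10(5.03891e+08) = 87.023 dB


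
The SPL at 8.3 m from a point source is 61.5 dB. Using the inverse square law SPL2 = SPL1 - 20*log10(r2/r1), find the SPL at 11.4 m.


r2/r1 = 11.4/8.3 = 1.37349
Correction = 20*log10(1.37349) = 2.75651 dB
SPL2 = 61.5 - 2.75651 = 58.743 dB


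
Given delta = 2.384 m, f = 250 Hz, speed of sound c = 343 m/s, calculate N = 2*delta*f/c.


N = 2*delta*f/c = 2*delta/lambda, where lambda = c/f
lambda = 343 / 250 = 1.372 m
N = 2 * 2.384 / 1.372 = 3.4752


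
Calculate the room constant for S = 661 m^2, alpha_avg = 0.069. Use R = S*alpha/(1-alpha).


R = 661 * 0.069 / (1 - 0.069) = 48.989 m^2


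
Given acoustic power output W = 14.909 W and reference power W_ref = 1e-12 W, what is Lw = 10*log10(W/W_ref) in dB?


W / W_ref = 14.909 / 1e-12 = 1.4909e+13
Lw = 10 * log10(1.4909e+13) = 131.73 dB


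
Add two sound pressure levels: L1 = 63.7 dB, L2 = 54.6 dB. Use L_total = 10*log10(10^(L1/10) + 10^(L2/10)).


10^(63.7/10) = 2.34423e+06
10^(54.6/10) = 288403
Sum = 2.34423e+06 + 288403 = 2.63263e+06
L_total = 10*log10(2.63263e+06) = 64.204 dB


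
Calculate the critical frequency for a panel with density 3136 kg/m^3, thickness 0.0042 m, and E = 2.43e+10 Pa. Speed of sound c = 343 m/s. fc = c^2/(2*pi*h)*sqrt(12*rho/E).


12*rho/E = 12*3136/2.43e+10 = 1.54864e-06
sqrt(12*rho/E) = sqrt(1.54864e-06) = 0.00124444
c^2/(2*pi*h) = 343^2/(2*pi*0.0042) = 4.4582e+06
fc = 4.4582e+06 * 0.00124444 = 5548 Hz


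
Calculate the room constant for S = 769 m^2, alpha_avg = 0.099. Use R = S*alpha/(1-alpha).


R = 769 * 0.099 / (1 - 0.099) = 84.496 m^2


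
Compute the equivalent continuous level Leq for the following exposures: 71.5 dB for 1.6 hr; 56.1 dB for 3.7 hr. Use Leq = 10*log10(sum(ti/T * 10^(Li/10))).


T_total = 1.6 + 3.7 = 5.3 hr
(1.6/5.3) * 10^(71.5/10) = 4.26426e+06
(3.7/5.3) * 10^(56.1/10) = 284398
Sum = 4.26426e+06 + 284398 = 4.54866e+06
Leq = 10*log10(4.54866e+06) = 66.579 dB


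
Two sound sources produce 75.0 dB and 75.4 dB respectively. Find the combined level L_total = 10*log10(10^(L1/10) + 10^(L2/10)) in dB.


10^(75.0/10) = 3.16228e+07
10^(75.4/10) = 3.46737e+07
Sum = 3.16228e+07 + 3.46737e+07 = 6.62965e+07
L_total = 10*log10(6.62965e+07) = 78.215 dB


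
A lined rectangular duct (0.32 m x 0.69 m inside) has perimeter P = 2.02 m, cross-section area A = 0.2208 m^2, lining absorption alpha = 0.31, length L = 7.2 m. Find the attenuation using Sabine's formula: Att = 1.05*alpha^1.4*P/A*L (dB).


alpha^1.4 = 0.31^1.4 = 0.194047
Attenuation rate = 1.05 * alpha^1.4 * P / A
= 1.05 * 0.194047 * 2.02 / 0.2208 = 1.86401 dB/m
Total Att = 1.86401 * 7.2 = 13.421 dB


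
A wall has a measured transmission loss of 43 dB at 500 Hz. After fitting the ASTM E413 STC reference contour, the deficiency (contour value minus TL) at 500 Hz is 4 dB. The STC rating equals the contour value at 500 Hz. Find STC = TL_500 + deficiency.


By ASTM E413, STC = value of the fitted reference contour at 500 Hz.
Contour value at 500 Hz = TL_500 + deficiency = 43 + 4 = 47
STC = 47


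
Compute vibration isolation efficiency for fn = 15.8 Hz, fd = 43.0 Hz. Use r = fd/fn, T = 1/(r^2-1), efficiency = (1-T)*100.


r = 43.0 / 15.8 = 2.72152
r^2 - 1 = 2.72152^2 - 1 = 6.40667
T = 1/6.40667 = 0.156087
Efficiency = (1 - 0.156087)*100 = 84.391 %


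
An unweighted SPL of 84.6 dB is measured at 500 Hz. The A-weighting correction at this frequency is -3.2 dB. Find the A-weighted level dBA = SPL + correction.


A-weighting table: 500 Hz -> -3.2 dB correction
SPL_A = SPL + correction = 84.6 + (-3.2) = 81.4 dBA


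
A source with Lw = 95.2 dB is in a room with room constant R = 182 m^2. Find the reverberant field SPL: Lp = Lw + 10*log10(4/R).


4/R = 4/182 = 0.021978
Lp = 95.2 + 10*log10(0.021978) = 78.62 dB


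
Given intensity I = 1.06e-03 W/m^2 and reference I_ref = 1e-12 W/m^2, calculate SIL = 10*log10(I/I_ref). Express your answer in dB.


I / I_ref = 1.06e-03 / 1e-12 = 1.06e+09
SIL = 10 * log10(1.06e+09) = 90.253 dB


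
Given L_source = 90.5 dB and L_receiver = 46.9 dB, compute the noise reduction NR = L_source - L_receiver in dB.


NR = L_source - L_receiver (difference between source and receiving room levels)
NR = 90.5 - 46.9 = 43.6 dB


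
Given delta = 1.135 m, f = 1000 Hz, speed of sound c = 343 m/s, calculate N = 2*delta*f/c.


N = 2*delta*f/c = 2*delta/lambda, where lambda = c/f
lambda = 343 / 1000 = 0.343 m
N = 2 * 1.135 / 0.343 = 6.6181


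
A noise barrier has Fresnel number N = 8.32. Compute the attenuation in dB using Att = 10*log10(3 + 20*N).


3 + 20*N = 3 + 20*8.32 = 169.4
Att = 10*log10(169.4) = 22.289 dB


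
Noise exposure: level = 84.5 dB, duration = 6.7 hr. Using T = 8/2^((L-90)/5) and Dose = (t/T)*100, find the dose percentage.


T_allowed = 8 / 2^((84.5 - 90)/5) = 17.1484 hr
Dose = 6.7 / 17.1484 * 100 = 39.071 %


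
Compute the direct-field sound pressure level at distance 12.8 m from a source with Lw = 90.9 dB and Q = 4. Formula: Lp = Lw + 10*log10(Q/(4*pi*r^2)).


4*pi*r^2 = 4*pi*12.8^2 = 2058.87 m^2
Q / (4*pi*r^2) = 4 / 2058.87 = 0.00194281
Lp = 90.9 + 10*log10(0.00194281) = 63.784 dB


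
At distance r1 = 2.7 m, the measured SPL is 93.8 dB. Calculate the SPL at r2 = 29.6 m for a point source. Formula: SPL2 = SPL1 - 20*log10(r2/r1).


r2/r1 = 29.6/2.7 = 10.963
Correction = 20*log10(10.963) = 20.7986 dB
SPL2 = 93.8 - 20.7986 = 73.001 dB


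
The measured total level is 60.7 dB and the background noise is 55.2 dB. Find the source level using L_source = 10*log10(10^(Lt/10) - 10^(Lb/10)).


10^(60.7/10) = 1.1749e+06
10^(55.2/10) = 331131
Difference = 1.1749e+06 - 331131 = 843769
L_source = 10*log10(843769) = 59.262 dB


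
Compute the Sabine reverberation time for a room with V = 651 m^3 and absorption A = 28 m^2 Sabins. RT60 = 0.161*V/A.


RT60 = 0.161 * 651 / 28 = 3.7433 s


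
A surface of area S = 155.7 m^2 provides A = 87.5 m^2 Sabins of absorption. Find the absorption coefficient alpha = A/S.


Absorption coefficient = absorbed power / incident power
alpha = A / S = 87.5 / 155.7 = 0.56198


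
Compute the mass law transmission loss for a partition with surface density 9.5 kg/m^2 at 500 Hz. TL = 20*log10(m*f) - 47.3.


m * f = 9.5 * 500 = 4750
20*log10(4750) = 73.5339 dB
TL = 73.5339 - 47.3 = 26.234 dB


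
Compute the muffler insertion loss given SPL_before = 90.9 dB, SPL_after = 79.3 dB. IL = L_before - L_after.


Insertion loss = SPL without muffler - SPL with muffler
IL = 90.9 - 79.3 = 11.6 dB


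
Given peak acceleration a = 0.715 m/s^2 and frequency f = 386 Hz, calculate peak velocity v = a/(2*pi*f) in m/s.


omega = 2*pi*f = 2*pi*386 = 2425.31 rad/s
v = a / omega = 0.715 / 2425.31 = 0.00029481 m/s


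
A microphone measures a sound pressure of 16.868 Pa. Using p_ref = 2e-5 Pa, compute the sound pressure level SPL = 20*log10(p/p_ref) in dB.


p / p_ref = 16.868 / 2e-5 = 843400
SPL = 20 * log10(843400) = 118.52 dB


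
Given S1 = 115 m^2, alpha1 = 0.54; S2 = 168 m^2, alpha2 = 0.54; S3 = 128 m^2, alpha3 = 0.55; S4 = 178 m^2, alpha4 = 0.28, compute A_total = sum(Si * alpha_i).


115 * 0.54 = 62.1
168 * 0.54 = 90.72
128 * 0.55 = 70.4
178 * 0.28 = 49.84
A_total = 62.1 + 90.72 + 70.4 + 49.84 = 273.06 m^2


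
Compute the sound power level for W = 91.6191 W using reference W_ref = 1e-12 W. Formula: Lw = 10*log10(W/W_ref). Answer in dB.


W / W_ref = 91.6191 / 1e-12 = 9.16191e+13
Lw = 10 * log10(9.16191e+13) = 139.62 dB


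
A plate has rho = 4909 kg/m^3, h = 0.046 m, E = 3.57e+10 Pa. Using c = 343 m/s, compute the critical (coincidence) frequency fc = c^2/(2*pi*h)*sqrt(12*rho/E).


12*rho/E = 12*4909/3.57e+10 = 1.65008e-06
sqrt(12*rho/E) = sqrt(1.65008e-06) = 0.00128455
c^2/(2*pi*h) = 343^2/(2*pi*0.046) = 407053
fc = 407053 * 0.00128455 = 522.88 Hz


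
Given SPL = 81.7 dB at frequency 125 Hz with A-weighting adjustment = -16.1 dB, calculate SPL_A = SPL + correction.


A-weighting table: 125 Hz -> -16.1 dB correction
SPL_A = SPL + correction = 81.7 + (-16.1) = 65.6 dBA


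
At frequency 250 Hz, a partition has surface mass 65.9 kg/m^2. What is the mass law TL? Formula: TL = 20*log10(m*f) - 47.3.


m * f = 65.9 * 250 = 16475
20*log10(16475) = 84.3365 dB
TL = 84.3365 - 47.3 = 37.037 dB


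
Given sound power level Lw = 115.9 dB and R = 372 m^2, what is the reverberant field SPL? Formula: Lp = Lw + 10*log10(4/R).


4/R = 4/372 = 0.0107527
Lp = 115.9 + 10*log10(0.0107527) = 96.215 dB


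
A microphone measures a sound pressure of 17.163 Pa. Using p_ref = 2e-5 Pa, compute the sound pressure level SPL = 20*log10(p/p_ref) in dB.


p / p_ref = 17.163 / 2e-5 = 858150
SPL = 20 * log10(858150) = 118.67 dB


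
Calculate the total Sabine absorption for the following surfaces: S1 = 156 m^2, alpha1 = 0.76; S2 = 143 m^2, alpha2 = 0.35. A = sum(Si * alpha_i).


156 * 0.76 = 118.56
143 * 0.35 = 50.05
A_total = 118.56 + 50.05 = 168.61 m^2


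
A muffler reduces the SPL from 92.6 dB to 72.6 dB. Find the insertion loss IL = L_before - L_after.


Insertion loss = SPL without muffler - SPL with muffler
IL = 92.6 - 72.6 = 20 dB


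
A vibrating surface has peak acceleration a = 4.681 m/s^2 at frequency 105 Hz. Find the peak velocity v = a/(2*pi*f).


omega = 2*pi*f = 2*pi*105 = 659.734 rad/s
v = a / omega = 4.681 / 659.734 = 0.0070953 m/s


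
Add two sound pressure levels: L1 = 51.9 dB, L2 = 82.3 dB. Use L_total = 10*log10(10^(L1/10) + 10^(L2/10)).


10^(51.9/10) = 154882
10^(82.3/10) = 1.69824e+08
Sum = 154882 + 1.69824e+08 = 1.69979e+08
L_total = 10*log10(1.69979e+08) = 82.304 dB


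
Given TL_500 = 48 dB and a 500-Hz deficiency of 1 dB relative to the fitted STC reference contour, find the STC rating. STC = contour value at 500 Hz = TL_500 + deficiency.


By ASTM E413, STC = value of the fitted reference contour at 500 Hz.
Contour value at 500 Hz = TL_500 + deficiency = 48 + 1 = 49
STC = 49


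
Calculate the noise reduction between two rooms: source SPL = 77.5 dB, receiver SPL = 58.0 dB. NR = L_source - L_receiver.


NR = L_source - L_receiver (difference between source and receiving room levels)
NR = 77.5 - 58.0 = 19.5 dB


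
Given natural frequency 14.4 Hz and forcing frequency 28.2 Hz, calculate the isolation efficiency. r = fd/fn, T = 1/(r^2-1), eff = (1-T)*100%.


r = 28.2 / 14.4 = 1.95833
r^2 - 1 = 1.95833^2 - 1 = 2.83506
T = 1/2.83506 = 0.352726
Efficiency = (1 - 0.352726)*100 = 64.727 %


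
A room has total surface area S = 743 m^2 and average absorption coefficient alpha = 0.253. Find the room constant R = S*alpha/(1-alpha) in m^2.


R = 743 * 0.253 / (1 - 0.253) = 251.65 m^2


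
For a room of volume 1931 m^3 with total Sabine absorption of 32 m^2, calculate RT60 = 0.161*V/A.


RT60 = 0.161 * 1931 / 32 = 9.7153 s


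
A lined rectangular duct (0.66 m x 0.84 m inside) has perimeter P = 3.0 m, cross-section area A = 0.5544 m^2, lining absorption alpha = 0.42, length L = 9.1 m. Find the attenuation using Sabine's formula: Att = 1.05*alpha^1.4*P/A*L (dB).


alpha^1.4 = 0.42^1.4 = 0.296858
Attenuation rate = 1.05 * alpha^1.4 * P / A
= 1.05 * 0.296858 * 3.0 / 0.5544 = 1.68669 dB/m
Total Att = 1.68669 * 9.1 = 15.349 dB


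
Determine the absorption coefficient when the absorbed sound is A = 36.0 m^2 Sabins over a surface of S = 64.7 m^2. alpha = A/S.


Absorption coefficient = absorbed power / incident power
alpha = A / S = 36.0 / 64.7 = 0.55641


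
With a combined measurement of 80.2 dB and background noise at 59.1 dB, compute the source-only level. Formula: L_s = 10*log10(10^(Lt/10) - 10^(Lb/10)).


10^(80.2/10) = 1.04713e+08
10^(59.1/10) = 812831
Difference = 1.04713e+08 - 812831 = 1.039e+08
L_source = 10*log10(1.039e+08) = 80.166 dB


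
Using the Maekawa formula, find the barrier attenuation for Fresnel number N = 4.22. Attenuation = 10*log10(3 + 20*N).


3 + 20*N = 3 + 20*4.22 = 87.4
Att = 10*log10(87.4) = 19.415 dB


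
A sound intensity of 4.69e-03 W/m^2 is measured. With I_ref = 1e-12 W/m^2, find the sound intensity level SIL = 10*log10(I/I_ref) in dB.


I / I_ref = 4.69e-03 / 1e-12 = 4.69e+09
SIL = 10 * log10(4.69e+09) = 96.712 dB


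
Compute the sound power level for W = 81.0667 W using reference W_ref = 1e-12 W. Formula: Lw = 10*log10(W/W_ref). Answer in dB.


W / W_ref = 81.0667 / 1e-12 = 8.10667e+13
Lw = 10 * log10(8.10667e+13) = 139.09 dB


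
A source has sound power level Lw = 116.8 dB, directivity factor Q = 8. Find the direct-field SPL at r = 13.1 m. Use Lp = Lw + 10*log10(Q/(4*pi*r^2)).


4*pi*r^2 = 4*pi*13.1^2 = 2156.51 m^2
Q / (4*pi*r^2) = 8 / 2156.51 = 0.0037097
Lp = 116.8 + 10*log10(0.0037097) = 92.493 dB


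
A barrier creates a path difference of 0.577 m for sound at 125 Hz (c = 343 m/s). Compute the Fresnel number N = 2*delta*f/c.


N = 2*delta*f/c = 2*delta/lambda, where lambda = c/f
lambda = 343 / 125 = 2.744 m
N = 2 * 0.577 / 2.744 = 0.42055


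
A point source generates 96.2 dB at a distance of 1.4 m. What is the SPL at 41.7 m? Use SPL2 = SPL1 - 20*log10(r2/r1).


r2/r1 = 41.7/1.4 = 29.7857
Correction = 20*log10(29.7857) = 29.4802 dB
SPL2 = 96.2 - 29.4802 = 66.72 dB


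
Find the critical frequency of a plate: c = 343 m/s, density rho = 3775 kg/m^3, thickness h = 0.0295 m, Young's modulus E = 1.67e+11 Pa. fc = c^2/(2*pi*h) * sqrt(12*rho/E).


12*rho/E = 12*3775/1.67e+11 = 2.71257e-07
sqrt(12*rho/E) = sqrt(2.71257e-07) = 0.000520823
c^2/(2*pi*h) = 343^2/(2*pi*0.0295) = 634726
fc = 634726 * 0.000520823 = 330.58 Hz


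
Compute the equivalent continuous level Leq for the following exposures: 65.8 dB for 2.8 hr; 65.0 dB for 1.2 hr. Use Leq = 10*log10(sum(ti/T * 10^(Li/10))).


T_total = 2.8 + 1.2 = 4.0 hr
(2.8/4.0) * 10^(65.8/10) = 2.66133e+06
(1.2/4.0) * 10^(65.0/10) = 948683
Sum = 2.66133e+06 + 948683 = 3.61001e+06
Leq = 10*log10(3.61001e+06) = 65.575 dB


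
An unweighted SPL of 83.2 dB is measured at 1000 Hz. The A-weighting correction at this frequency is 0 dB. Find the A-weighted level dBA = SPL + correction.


A-weighting table: 1000 Hz -> 0 dB correction
SPL_A = SPL + correction = 83.2 + (0) = 83.2 dBA


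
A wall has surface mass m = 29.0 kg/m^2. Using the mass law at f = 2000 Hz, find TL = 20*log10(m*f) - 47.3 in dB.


m * f = 29.0 * 2000 = 58000
20*log10(58000) = 95.2686 dB
TL = 95.2686 - 47.3 = 47.969 dB


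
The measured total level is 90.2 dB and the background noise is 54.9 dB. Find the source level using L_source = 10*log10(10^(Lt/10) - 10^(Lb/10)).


10^(90.2/10) = 1.04713e+09
10^(54.9/10) = 309030
Difference = 1.04713e+09 - 309030 = 1.04682e+09
L_source = 10*log10(1.04682e+09) = 90.199 dB


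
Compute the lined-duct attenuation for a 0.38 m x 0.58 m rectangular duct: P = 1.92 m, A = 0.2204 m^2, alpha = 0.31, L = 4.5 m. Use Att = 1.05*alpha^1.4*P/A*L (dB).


alpha^1.4 = 0.31^1.4 = 0.194047
Attenuation rate = 1.05 * alpha^1.4 * P / A
= 1.05 * 0.194047 * 1.92 / 0.2204 = 1.77495 dB/m
Total Att = 1.77495 * 4.5 = 7.9873 dB


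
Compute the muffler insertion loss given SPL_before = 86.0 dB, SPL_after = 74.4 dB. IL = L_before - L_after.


Insertion loss = SPL without muffler - SPL with muffler
IL = 86.0 - 74.4 = 11.6 dB


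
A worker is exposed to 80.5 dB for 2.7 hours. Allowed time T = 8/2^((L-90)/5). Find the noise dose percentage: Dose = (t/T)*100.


T_allowed = 8 / 2^((80.5 - 90)/5) = 29.8571 hr
Dose = 2.7 / 29.8571 * 100 = 9.0431 %


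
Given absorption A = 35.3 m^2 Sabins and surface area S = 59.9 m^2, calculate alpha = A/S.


Absorption coefficient = absorbed power / incident power
alpha = A / S = 35.3 / 59.9 = 0.58932


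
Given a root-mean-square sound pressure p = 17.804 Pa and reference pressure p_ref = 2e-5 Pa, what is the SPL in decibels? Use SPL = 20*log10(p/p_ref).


p / p_ref = 17.804 / 2e-5 = 890200
SPL = 20 * log10(890200) = 118.99 dB


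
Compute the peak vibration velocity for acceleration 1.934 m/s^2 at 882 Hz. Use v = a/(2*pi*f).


omega = 2*pi*f = 2*pi*882 = 5541.77 rad/s
v = a / omega = 1.934 / 5541.77 = 0.00034899 m/s


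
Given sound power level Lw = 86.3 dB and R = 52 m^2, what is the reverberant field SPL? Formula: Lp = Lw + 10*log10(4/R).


4/R = 4/52 = 0.0769231
Lp = 86.3 + 10*log10(0.0769231) = 75.161 dB


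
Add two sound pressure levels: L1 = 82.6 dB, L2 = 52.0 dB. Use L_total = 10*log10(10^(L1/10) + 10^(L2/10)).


10^(82.6/10) = 1.8197e+08
10^(52.0/10) = 158489
Sum = 1.8197e+08 + 158489 = 1.82128e+08
L_total = 10*log10(1.82128e+08) = 82.604 dB


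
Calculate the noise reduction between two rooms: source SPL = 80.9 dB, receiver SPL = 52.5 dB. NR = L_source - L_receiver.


NR = L_source - L_receiver (difference between source and receiving room levels)
NR = 80.9 - 52.5 = 28.4 dB


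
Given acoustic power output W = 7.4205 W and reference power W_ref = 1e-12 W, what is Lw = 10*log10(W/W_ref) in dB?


W / W_ref = 7.4205 / 1e-12 = 7.4205e+12
Lw = 10 * log10(7.4205e+12) = 128.7 dB


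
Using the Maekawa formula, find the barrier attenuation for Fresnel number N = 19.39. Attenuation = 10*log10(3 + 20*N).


3 + 20*N = 3 + 20*19.39 = 390.8
Att = 10*log10(390.8) = 25.92 dB


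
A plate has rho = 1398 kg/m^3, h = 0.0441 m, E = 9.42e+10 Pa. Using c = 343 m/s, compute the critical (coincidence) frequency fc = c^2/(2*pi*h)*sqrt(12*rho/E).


12*rho/E = 12*1398/9.42e+10 = 1.78089e-07
sqrt(12*rho/E) = sqrt(1.78089e-07) = 0.000422006
c^2/(2*pi*h) = 343^2/(2*pi*0.0441) = 424590
fc = 424590 * 0.000422006 = 179.18 Hz


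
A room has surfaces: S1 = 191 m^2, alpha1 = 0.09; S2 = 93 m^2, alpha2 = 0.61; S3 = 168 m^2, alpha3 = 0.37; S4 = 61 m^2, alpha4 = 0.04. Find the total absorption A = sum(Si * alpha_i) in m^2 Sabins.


191 * 0.09 = 17.19
93 * 0.61 = 56.73
168 * 0.37 = 62.16
61 * 0.04 = 2.44
A_total = 17.19 + 56.73 + 62.16 + 2.44 = 138.52 m^2


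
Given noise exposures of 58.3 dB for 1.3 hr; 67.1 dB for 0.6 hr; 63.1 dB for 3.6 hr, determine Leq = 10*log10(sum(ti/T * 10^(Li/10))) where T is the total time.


T_total = 1.3 + 0.6 + 3.6 = 5.5 hr
(1.3/5.5) * 10^(58.3/10) = 159801
(0.6/5.5) * 10^(67.1/10) = 559485
(3.6/5.5) * 10^(63.1/10) = 1.33641e+06
Sum = 159801 + 559485 + 1.33641e+06 = 2.0557e+06
Leq = 10*log10(2.0557e+06) = 63.13 dB


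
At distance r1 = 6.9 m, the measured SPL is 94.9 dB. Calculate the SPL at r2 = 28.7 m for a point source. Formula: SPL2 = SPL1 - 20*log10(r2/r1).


r2/r1 = 28.7/6.9 = 4.15942
Correction = 20*log10(4.15942) = 12.3807 dB
SPL2 = 94.9 - 12.3807 = 82.519 dB


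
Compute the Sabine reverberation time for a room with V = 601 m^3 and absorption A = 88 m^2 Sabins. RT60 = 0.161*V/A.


RT60 = 0.161 * 601 / 88 = 1.0996 s


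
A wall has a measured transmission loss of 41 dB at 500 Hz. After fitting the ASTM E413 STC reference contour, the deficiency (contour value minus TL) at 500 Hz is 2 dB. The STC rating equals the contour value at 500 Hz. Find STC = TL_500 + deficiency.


By ASTM E413, STC = value of the fitted reference contour at 500 Hz.
Contour value at 500 Hz = TL_500 + deficiency = 41 + 2 = 43
STC = 43


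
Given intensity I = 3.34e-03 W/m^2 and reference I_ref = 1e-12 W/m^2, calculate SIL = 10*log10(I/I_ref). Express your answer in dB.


I / I_ref = 3.34e-03 / 1e-12 = 3.34e+09
SIL = 10 * log10(3.34e+09) = 95.237 dB


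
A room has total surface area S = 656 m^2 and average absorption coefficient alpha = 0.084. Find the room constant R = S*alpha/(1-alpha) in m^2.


R = 656 * 0.084 / (1 - 0.084) = 60.157 m^2


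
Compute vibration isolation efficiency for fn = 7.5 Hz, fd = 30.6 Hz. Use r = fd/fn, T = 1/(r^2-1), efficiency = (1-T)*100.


r = 30.6 / 7.5 = 4.08
r^2 - 1 = 4.08^2 - 1 = 15.6464
T = 1/15.6464 = 0.0639125
Efficiency = (1 - 0.0639125)*100 = 93.609 %


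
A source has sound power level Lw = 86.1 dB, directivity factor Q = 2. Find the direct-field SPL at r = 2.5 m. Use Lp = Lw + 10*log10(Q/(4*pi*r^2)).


4*pi*r^2 = 4*pi*2.5^2 = 78.5398 m^2
Q / (4*pi*r^2) = 2 / 78.5398 = 0.0254648
Lp = 86.1 + 10*log10(0.0254648) = 70.159 dB


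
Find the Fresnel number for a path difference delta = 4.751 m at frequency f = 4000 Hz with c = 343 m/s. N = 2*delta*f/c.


N = 2*delta*f/c = 2*delta/lambda, where lambda = c/f
lambda = 343 / 4000 = 0.08575 m
N = 2 * 4.751 / 0.08575 = 110.81


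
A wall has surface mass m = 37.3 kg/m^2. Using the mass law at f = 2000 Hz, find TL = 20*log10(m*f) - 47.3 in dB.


m * f = 37.3 * 2000 = 74600
20*log10(74600) = 97.4548 dB
TL = 97.4548 - 47.3 = 50.155 dB


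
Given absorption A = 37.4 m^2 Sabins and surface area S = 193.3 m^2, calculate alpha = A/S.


Absorption coefficient = absorbed power / incident power
alpha = A / S = 37.4 / 193.3 = 0.19348


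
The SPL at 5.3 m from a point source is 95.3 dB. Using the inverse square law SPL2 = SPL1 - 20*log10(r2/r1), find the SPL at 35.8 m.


r2/r1 = 35.8/5.3 = 6.75472
Correction = 20*log10(6.75472) = 16.5921 dB
SPL2 = 95.3 - 16.5921 = 78.708 dB


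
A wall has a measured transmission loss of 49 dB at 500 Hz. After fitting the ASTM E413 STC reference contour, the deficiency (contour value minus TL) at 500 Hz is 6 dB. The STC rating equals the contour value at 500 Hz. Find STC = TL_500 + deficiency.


By ASTM E413, STC = value of the fitted reference contour at 500 Hz.
Contour value at 500 Hz = TL_500 + deficiency = 49 + 6 = 55
STC = 55


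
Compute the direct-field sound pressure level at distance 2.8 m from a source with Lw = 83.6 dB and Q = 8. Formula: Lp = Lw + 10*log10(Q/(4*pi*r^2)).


4*pi*r^2 = 4*pi*2.8^2 = 98.5203 m^2
Q / (4*pi*r^2) = 8 / 98.5203 = 0.0812015
Lp = 83.6 + 10*log10(0.0812015) = 72.696 dB


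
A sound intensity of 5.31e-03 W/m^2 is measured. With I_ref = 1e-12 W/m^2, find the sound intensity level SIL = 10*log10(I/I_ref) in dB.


I / I_ref = 5.31e-03 / 1e-12 = 5.31e+09
SIL = 10 * log10(5.31e+09) = 97.251 dB


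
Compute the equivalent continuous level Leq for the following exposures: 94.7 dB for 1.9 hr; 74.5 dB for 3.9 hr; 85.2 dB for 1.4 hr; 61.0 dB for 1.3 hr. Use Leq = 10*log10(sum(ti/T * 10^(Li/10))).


T_total = 1.9 + 3.9 + 1.4 + 1.3 = 8.5 hr
(1.9/8.5) * 10^(94.7/10) = 6.59682e+08
(3.9/8.5) * 10^(74.5/10) = 1.29314e+07
(1.4/8.5) * 10^(85.2/10) = 5.45392e+07
(1.3/8.5) * 10^(61.0/10) = 192542
Sum = 6.59682e+08 + 1.29314e+07 + 5.45392e+07 + 192542 = 7.27345e+08
Leq = 10*log10(7.27345e+08) = 88.617 dB


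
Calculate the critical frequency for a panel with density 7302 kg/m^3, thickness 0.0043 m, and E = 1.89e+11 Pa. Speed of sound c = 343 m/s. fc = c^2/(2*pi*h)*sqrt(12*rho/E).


12*rho/E = 12*7302/1.89e+11 = 4.63619e-07
sqrt(12*rho/E) = sqrt(4.63619e-07) = 0.000680896
c^2/(2*pi*h) = 343^2/(2*pi*0.0043) = 4.35452e+06
fc = 4.35452e+06 * 0.000680896 = 2965 Hz


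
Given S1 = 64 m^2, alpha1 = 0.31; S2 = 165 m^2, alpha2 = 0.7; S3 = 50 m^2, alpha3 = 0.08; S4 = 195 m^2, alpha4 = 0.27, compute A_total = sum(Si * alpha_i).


64 * 0.31 = 19.84
165 * 0.7 = 115.5
50 * 0.08 = 4
195 * 0.27 = 52.65
A_total = 19.84 + 115.5 + 4 + 52.65 = 191.99 m^2


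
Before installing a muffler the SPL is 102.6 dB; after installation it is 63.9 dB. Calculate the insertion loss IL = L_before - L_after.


Insertion loss = SPL without muffler - SPL with muffler
IL = 102.6 - 63.9 = 38.7 dB


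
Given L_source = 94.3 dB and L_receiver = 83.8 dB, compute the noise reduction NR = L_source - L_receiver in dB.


NR = L_source - L_receiver (difference between source and receiving room levels)
NR = 94.3 - 83.8 = 10.5 dB


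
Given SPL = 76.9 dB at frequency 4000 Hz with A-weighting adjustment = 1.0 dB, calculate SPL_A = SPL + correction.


A-weighting table: 4000 Hz -> 1.0 dB correction
SPL_A = SPL + correction = 76.9 + (1.0) = 77.9 dBA


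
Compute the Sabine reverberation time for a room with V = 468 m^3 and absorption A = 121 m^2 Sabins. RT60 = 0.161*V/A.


RT60 = 0.161 * 468 / 121 = 0.62271 s


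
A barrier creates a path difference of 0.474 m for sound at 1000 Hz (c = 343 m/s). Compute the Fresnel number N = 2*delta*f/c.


N = 2*delta*f/c = 2*delta/lambda, where lambda = c/f
lambda = 343 / 1000 = 0.343 m
N = 2 * 0.474 / 0.343 = 2.7638


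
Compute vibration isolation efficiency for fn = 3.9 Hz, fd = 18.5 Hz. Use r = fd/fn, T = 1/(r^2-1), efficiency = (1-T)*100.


r = 18.5 / 3.9 = 4.74359
r^2 - 1 = 4.74359^2 - 1 = 21.5016
T = 1/21.5016 = 0.0465082
Efficiency = (1 - 0.0465082)*100 = 95.349 %


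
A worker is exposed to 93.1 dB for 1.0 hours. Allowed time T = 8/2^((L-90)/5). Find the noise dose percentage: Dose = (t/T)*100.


T_allowed = 8 / 2^((93.1 - 90)/5) = 5.20537 hr
Dose = 1.0 / 5.20537 * 100 = 19.211 %


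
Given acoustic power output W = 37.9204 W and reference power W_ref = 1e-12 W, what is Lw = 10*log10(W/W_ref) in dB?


W / W_ref = 37.9204 / 1e-12 = 3.79204e+13
Lw = 10 * log10(3.79204e+13) = 135.79 dB


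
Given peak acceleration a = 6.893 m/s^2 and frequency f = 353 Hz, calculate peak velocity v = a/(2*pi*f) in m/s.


omega = 2*pi*f = 2*pi*353 = 2217.96 rad/s
v = a / omega = 6.893 / 2217.96 = 0.0031078 m/s


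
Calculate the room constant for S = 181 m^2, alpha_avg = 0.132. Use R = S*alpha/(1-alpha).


R = 181 * 0.132 / (1 - 0.132) = 27.525 m^2


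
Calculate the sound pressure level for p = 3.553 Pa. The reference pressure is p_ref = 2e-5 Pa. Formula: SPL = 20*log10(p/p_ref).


p / p_ref = 3.553 / 2e-5 = 177650
SPL = 20 * log10(177650) = 104.99 dB


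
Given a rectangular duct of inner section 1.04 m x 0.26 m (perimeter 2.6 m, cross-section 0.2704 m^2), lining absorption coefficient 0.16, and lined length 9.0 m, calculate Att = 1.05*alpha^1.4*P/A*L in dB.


alpha^1.4 = 0.16^1.4 = 0.076872
Attenuation rate = 1.05 * alpha^1.4 * P / A
= 1.05 * 0.076872 * 2.6 / 0.2704 = 0.776112 dB/m
Total Att = 0.776112 * 9.0 = 6.985 dB


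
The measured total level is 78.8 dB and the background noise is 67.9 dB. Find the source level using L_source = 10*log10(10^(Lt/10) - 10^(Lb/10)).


10^(78.8/10) = 7.58578e+07
10^(67.9/10) = 6.16595e+06
Difference = 7.58578e+07 - 6.16595e+06 = 6.96918e+07
L_source = 10*log10(6.96918e+07) = 78.432 dB


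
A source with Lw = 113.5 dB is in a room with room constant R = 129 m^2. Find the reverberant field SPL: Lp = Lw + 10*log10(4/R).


4/R = 4/129 = 0.0310078
Lp = 113.5 + 10*log10(0.0310078) = 98.415 dB


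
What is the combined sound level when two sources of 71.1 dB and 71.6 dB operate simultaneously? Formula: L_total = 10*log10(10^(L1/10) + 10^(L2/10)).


10^(71.1/10) = 1.28825e+07
10^(71.6/10) = 1.44544e+07
Sum = 1.28825e+07 + 1.44544e+07 = 2.73369e+07
L_total = 10*log10(2.73369e+07) = 74.367 dB


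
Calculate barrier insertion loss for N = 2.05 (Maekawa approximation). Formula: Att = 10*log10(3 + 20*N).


3 + 20*N = 3 + 20*2.05 = 44
Att = 10*log10(44) = 16.435 dB


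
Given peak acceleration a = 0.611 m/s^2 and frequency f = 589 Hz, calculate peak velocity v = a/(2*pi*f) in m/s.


omega = 2*pi*f = 2*pi*589 = 3700.8 rad/s
v = a / omega = 0.611 / 3700.8 = 0.0001651 m/s


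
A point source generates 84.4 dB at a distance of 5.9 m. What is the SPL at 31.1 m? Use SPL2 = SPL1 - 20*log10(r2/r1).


r2/r1 = 31.1/5.9 = 5.27119
Correction = 20*log10(5.27119) = 14.4382 dB
SPL2 = 84.4 - 14.4382 = 69.962 dB


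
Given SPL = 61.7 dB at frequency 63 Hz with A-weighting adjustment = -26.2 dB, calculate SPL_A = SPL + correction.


A-weighting table: 63 Hz -> -26.2 dB correction
SPL_A = SPL + correction = 61.7 + (-26.2) = 35.5 dBA


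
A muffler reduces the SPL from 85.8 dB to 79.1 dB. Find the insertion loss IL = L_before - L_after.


Insertion loss = SPL without muffler - SPL with muffler
IL = 85.8 - 79.1 = 6.7 dB


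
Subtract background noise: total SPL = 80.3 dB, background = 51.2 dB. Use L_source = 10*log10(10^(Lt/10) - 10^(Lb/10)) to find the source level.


10^(80.3/10) = 1.07152e+08
10^(51.2/10) = 131826
Difference = 1.07152e+08 - 131826 = 1.0702e+08
L_source = 10*log10(1.0702e+08) = 80.295 dB


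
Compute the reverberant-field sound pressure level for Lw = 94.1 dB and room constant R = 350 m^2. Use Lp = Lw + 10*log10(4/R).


4/R = 4/350 = 0.0114286
Lp = 94.1 + 10*log10(0.0114286) = 74.68 dB


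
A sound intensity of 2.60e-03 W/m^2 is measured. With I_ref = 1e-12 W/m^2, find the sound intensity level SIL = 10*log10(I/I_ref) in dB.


I / I_ref = 2.60e-03 / 1e-12 = 2.6e+09
SIL = 10 * log10(2.6e+09) = 94.15 dB


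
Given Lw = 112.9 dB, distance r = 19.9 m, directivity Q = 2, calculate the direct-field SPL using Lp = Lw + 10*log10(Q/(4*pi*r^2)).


4*pi*r^2 = 4*pi*19.9^2 = 4976.41 m^2
Q / (4*pi*r^2) = 2 / 4976.41 = 0.000401896
Lp = 112.9 + 10*log10(0.000401896) = 78.941 dB


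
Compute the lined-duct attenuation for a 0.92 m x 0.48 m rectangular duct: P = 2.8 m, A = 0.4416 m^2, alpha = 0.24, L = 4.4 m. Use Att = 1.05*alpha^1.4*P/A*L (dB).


alpha^1.4 = 0.24^1.4 = 0.135611
Attenuation rate = 1.05 * alpha^1.4 * P / A
= 1.05 * 0.135611 * 2.8 / 0.4416 = 0.902845 dB/m
Total Att = 0.902845 * 4.4 = 3.9725 dB


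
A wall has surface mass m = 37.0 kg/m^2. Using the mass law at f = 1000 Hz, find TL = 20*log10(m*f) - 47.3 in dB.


m * f = 37.0 * 1000 = 37000
20*log10(37000) = 91.364 dB
TL = 91.364 - 47.3 = 44.064 dB


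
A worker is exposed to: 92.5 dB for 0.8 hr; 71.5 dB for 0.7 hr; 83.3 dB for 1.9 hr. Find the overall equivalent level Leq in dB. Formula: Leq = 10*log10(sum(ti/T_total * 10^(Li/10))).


T_total = 0.8 + 0.7 + 1.9 = 3.4 hr
(0.8/3.4) * 10^(92.5/10) = 4.18419e+08
(0.7/3.4) * 10^(71.5/10) = 2.90817e+06
(1.9/3.4) * 10^(83.3/10) = 1.19474e+08
Sum = 4.18419e+08 + 2.90817e+06 + 1.19474e+08 = 5.40801e+08
Leq = 10*log10(5.40801e+08) = 87.33 dB


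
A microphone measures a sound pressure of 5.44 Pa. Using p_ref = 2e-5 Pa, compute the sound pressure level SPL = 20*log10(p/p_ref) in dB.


p / p_ref = 5.44 / 2e-5 = 272000
SPL = 20 * log10(272000) = 108.69 dB


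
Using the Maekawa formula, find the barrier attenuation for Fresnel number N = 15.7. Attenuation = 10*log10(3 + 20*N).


3 + 20*N = 3 + 20*15.7 = 317
Att = 10*log10(317) = 25.011 dB


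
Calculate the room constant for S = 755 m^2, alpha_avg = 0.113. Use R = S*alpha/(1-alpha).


R = 755 * 0.113 / (1 - 0.113) = 96.184 m^2


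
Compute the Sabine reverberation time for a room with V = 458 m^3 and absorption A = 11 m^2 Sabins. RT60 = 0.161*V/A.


RT60 = 0.161 * 458 / 11 = 6.7035 s


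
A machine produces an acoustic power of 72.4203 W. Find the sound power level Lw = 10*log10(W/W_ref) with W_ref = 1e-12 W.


W / W_ref = 72.4203 / 1e-12 = 7.24203e+13
Lw = 10 * log10(7.24203e+13) = 138.6 dB


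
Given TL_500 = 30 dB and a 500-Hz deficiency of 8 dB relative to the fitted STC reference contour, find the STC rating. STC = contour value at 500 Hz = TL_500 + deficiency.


By ASTM E413, STC = value of the fitted reference contour at 500 Hz.
Contour value at 500 Hz = TL_500 + deficiency = 30 + 8 = 38
STC = 38


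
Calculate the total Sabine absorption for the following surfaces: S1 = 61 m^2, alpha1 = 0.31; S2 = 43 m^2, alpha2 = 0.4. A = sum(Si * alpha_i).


61 * 0.31 = 18.91
43 * 0.4 = 17.2
A_total = 18.91 + 17.2 = 36.11 m^2


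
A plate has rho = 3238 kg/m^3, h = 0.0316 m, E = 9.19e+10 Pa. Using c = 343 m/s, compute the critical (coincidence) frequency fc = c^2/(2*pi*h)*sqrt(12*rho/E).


12*rho/E = 12*3238/9.19e+10 = 4.22807e-07
sqrt(12*rho/E) = sqrt(4.22807e-07) = 0.000650236
c^2/(2*pi*h) = 343^2/(2*pi*0.0316) = 592545
fc = 592545 * 0.000650236 = 385.29 Hz


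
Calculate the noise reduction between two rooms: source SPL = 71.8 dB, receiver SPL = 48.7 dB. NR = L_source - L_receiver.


NR = L_source - L_receiver (difference between source and receiving room levels)
NR = 71.8 - 48.7 = 23.1 dB


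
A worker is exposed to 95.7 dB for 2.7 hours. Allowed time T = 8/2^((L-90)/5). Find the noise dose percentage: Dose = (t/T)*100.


T_allowed = 8 / 2^((95.7 - 90)/5) = 3.63008 hr
Dose = 2.7 / 3.63008 * 100 = 74.379 %


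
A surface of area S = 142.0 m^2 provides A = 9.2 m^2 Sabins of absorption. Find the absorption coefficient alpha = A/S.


Absorption coefficient = absorbed power / incident power
alpha = A / S = 9.2 / 142.0 = 0.064789


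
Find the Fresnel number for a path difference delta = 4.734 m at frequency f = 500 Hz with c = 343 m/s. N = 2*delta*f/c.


N = 2*delta*f/c = 2*delta/lambda, where lambda = c/f
lambda = 343 / 500 = 0.686 m
N = 2 * 4.734 / 0.686 = 13.802


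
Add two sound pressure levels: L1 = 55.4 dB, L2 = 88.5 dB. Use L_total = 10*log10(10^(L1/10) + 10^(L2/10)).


10^(55.4/10) = 346737
10^(88.5/10) = 7.07946e+08
Sum = 346737 + 7.07946e+08 = 7.08293e+08
L_total = 10*log10(7.08293e+08) = 88.502 dB


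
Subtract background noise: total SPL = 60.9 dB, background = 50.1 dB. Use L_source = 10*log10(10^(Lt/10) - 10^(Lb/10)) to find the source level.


10^(60.9/10) = 1.23027e+06
10^(50.1/10) = 102329
Difference = 1.23027e+06 - 102329 = 1.12794e+06
L_source = 10*log10(1.12794e+06) = 60.523 dB


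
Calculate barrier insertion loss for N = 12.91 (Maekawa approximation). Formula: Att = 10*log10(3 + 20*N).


3 + 20*N = 3 + 20*12.91 = 261.2
Att = 10*log10(261.2) = 24.17 dB


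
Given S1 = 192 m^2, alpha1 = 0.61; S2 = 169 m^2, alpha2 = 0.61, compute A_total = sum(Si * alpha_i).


192 * 0.61 = 117.12
169 * 0.61 = 103.09
A_total = 117.12 + 103.09 = 220.21 m^2


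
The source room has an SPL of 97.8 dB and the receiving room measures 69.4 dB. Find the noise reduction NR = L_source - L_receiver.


NR = L_source - L_receiver (difference between source and receiving room levels)
NR = 97.8 - 69.4 = 28.4 dB


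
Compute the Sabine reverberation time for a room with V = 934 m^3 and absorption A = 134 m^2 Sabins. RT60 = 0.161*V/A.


RT60 = 0.161 * 934 / 134 = 1.1222 s


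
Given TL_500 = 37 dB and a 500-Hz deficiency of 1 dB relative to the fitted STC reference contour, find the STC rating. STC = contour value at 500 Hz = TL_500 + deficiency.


By ASTM E413, STC = value of the fitted reference contour at 500 Hz.
Contour value at 500 Hz = TL_500 + deficiency = 37 + 1 = 38
STC = 38
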